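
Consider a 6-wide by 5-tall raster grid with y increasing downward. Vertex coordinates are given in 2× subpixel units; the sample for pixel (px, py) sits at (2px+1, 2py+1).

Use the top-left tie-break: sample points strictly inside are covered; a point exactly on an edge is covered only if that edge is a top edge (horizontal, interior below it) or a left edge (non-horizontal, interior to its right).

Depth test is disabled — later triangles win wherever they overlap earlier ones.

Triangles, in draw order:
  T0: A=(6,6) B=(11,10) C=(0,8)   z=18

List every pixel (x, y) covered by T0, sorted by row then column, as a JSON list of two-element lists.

T0:
  2·area = 34
  edge (6, 6)→(11, 10): d=(5,4) right/bottom  bias=-1
  edge (11, 10)→(0, 8): d=(-11,-2) top-left  bias=+0
  edge (0, 8)→(6, 6): d=(6,-2) top-left  bias=+0
    (4,2)@(9, 5): e=[-17,51,0] → ·  [on edge]
    (1,3)@(3, 7): e=[17,17,0] → █  [on edge]
    (2,3)@(5, 7): e=[9,21,4] → █
    (3,3)@(7, 7): e=[1,25,8] → █
    (4,3)@(9, 7): e=[-7,29,12] → ·
    (1,4)@(3, 9): e=[27,-5,12] → ·
    (2,4)@(5, 9): e=[19,-1,16] → ·
    (3,4)@(7, 9): e=[11,3,20] → █
    (4,4)@(9, 9): e=[3,7,24] → █
    (5,4)@(11, 9): e=[-5,11,28] → ·
  covered (5 px):
    · · · · · ·
    · · · · · ·
    · · · · · ·
    · █ █ █ · ·
    · · · █ █ ·

Answer: [[1,3],[2,3],[3,3],[3,4],[4,4]]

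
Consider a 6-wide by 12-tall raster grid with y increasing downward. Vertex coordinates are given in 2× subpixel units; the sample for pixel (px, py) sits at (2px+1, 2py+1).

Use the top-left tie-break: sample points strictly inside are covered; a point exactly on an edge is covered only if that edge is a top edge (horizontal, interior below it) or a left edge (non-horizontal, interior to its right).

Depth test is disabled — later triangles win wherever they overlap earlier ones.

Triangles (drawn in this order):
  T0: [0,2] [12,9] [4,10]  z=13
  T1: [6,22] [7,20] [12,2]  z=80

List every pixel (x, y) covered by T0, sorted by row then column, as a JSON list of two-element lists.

T0:
  2·area = 68
  edge (0, 2)→(12, 9): d=(12,7) right/bottom  bias=-1
  edge (12, 9)→(4, 10): d=(-8,1) right/bottom  bias=-1
  edge (4, 10)→(0, 2): d=(-4,-8) top-left  bias=+0
    (0,1)@(1, 3): e=[5,59,4] → #
    (1,1)@(3, 3): e=[-9,57,20] → ·
    (0,2)@(1, 5): e=[29,43,-4] → ·
    (1,2)@(3, 5): e=[15,41,12] → #
    (2,2)@(5, 5): e=[1,39,28] → #
    (3,2)@(7, 5): e=[-13,37,44] → ·
    (1,3)@(3, 7): e=[39,25,4] → #
    (3,3)@(7, 7): e=[11,21,36] → #
    (4,3)@(9, 7): e=[-3,19,52] → ·
    (1,4)@(3, 9): e=[63,9,-4] → ·
    (2,4)@(5, 9): e=[49,7,12] → #
    (4,4)@(9, 9): e=[21,3,44] → #
  covered (10 px):
    · · · · · ·
    # · · · · ·
    · # # · · ·
    · # # # · ·
    · · # # # #
    · · · · · ·
    · · · · · ·
    · · · · · ·
    · · · · · ·
    · · · · · ·
    · · · · · ·
    · · · · · ·
T1:
  2·area = 8  (B↔C swapped to make it positive)
  edge (6, 22)→(12, 2): d=(6,-20) top-left  bias=+0
  edge (12, 2)→(7, 20): d=(-5,18) right/bottom  bias=-1
  edge (7, 20)→(6, 22): d=(-1,2) right/bottom  bias=-1
    (3,9)@(7, 19): e=[2,5,1] → #
    (4,9)@(9, 19): e=[42,-31,-3] → ·
    (3,10)@(7, 21): e=[14,-5,-1] → ·
  covered (1 px):
    · · · · · ·
    · · · · · ·
    · · · · · ·
    · · · · · ·
    · · · · · ·
    · · · · · ·
    · · · · · ·
    · · · · · ·
    · · · · · ·
    · · · # · ·
    · · · · · ·
    · · · · · ·

Answer: [[0,1],[1,2],[2,2],[1,3],[2,3],[3,3],[2,4],[3,4],[4,4],[5,4]]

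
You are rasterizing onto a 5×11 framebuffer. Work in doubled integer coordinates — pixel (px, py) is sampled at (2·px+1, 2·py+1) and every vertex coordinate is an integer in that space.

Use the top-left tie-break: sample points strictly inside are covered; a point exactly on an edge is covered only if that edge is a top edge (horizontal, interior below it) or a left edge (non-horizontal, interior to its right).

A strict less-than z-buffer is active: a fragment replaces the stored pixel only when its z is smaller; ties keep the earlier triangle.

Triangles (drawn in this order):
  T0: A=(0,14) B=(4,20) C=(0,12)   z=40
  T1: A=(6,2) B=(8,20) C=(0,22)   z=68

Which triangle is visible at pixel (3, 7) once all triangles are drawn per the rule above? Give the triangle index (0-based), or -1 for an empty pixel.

T0:
  2·area = 8  (B↔C swapped to make it positive)
  edge (0, 14)→(0, 12): d=(0,-2) top-left  bias=+0
  edge (0, 12)→(4, 20): d=(4,8) right/bottom  bias=-1
  edge (4, 20)→(0, 14): d=(-4,-6) top-left  bias=+0
    (0,7)@(1, 15): e=[2,4,2] → #
    (1,7)@(3, 15): e=[6,-12,14] → ·
    (0,8)@(1, 17): e=[2,12,-6] → ·
  covered (1 px):
    · · · · ·
    · · · · ·
    · · · · ·
    · · · · ·
    · · · · ·
    · · · · ·
    · · · · ·
    # · · · ·
    · · · · ·
    · · · · ·
    · · · · ·
T1:
  2·area = 148
  edge (6, 2)→(8, 20): d=(2,18) right/bottom  bias=-1
  edge (8, 20)→(0, 22): d=(-8,2) right/bottom  bias=-1
  edge (0, 22)→(6, 2): d=(6,-20) top-left  bias=+0
    (2,3)@(5, 7): e=[28,110,10] → #
    (3,3)@(7, 7): e=[-8,106,50] → ·
    (2,4)@(5, 9): e=[32,94,22] → #
    (3,4)@(7, 9): e=[-4,90,62] → ·
    (2,5)@(5, 11): e=[36,78,34] → #
    (3,5)@(7, 11): e=[0,74,74] → ·  [on edge]
    (1,6)@(3, 13): e=[76,66,6] → #
    (3,6)@(7, 13): e=[4,58,86] → #
    (4,6)@(9, 13): e=[-32,54,126] → ·
    (1,7)@(3, 15): e=[80,50,18] → #
    (4,7)@(9, 15): e=[-28,38,138] → ·
    (1,8)@(3, 17): e=[84,34,30] → #
  covered (18 px):
    · · · · ·
    · · · · ·
    · · · · ·
    · · # · ·
    · · # · ·
    · · # · ·
    · # # # ·
    · # # # ·
    · # # # ·
    # # # # ·
    # # · · ·

Z-buffer (winner per pixel, '.' = empty):
  . . . . .
  . . . . .
  . . . . .
  . . 1 . .
  . . 1 . .
  . . 1 . .
  . 1 1 1 .
  0 1 1 1 .
  . 1 1 1 .
  1 1 1 1 .
  1 1 . . .

Answer: 1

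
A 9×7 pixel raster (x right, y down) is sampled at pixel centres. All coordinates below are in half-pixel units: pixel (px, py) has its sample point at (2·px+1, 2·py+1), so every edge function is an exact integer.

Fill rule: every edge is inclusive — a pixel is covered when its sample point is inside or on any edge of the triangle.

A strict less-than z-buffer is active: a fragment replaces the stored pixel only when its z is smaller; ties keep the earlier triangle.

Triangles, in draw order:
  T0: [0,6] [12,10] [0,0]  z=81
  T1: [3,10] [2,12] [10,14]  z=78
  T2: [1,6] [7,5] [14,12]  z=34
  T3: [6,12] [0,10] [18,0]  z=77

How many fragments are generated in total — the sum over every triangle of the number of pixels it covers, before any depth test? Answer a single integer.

T0:
  2·area = 72  (B↔C swapped to make it positive)
  edge (0, 6)→(0, 0): d=(0,-6) inclusive
  edge (0, 0)→(12, 10): d=(12,10) inclusive
  edge (12, 10)→(0, 6): d=(-12,-4) inclusive
    (0,0)@(1, 1): e=[6,2,64] → █
    (1,0)@(3, 1): e=[18,-18,72] → ·
    (0,1)@(1, 3): e=[6,26,40] → █
    (1,1)@(3, 3): e=[18,6,48] → █
    (2,1)@(5, 3): e=[30,-14,56] → ·
    (0,2)@(1, 5): e=[6,50,16] → █
    (2,2)@(5, 5): e=[30,10,32] → █
    (3,2)@(7, 5): e=[42,-10,40] → ·
    (0,3)@(1, 7): e=[6,74,-8] → ·
    (1,3)@(3, 7): e=[18,54,0] → █  [on edge]
    (3,3)@(7, 7): e=[42,14,16] → █
    (4,3)@(9, 7): e=[54,-6,24] → ·
    (4,4)@(9, 9): e=[54,18,0] → █  [on edge]
    (7,5)@(15, 11): e=[90,-18,0] → ·  [on edge]
  covered (10 px):
    █ · · · · · · · ·
    █ █ · · · · · · ·
    █ █ █ · · · · · ·
    · █ █ █ · · · · ·
    · · · · █ · · · ·
    · · · · · · · · ·
    · · · · · · · · ·
T1:
  2·area = 18  (B↔C swapped to make it positive)
  edge (3, 10)→(10, 14): d=(7,4) inclusive
  edge (10, 14)→(2, 12): d=(-8,-2) inclusive
  edge (2, 12)→(3, 10): d=(1,-2) inclusive
    (1,5)@(3, 11): e=[7,10,1] → █
    (2,5)@(5, 11): e=[-1,14,5] → ·
    (1,6)@(3, 13): e=[21,-6,3] → ·
    (3,6)@(7, 13): e=[5,2,11] → █
    (4,6)@(9, 13): e=[-3,6,15] → ·
  covered (2 px):
    · · · · · · · · ·
    · · · · · · · · ·
    · · · · · · · · ·
    · · · · · · · · ·
    · · · · · · · · ·
    · █ · · · · · · ·
    · · · █ · · · · ·
T2:
  2·area = 49
  edge (1, 6)→(7, 5): d=(6,-1) inclusive
  edge (7, 5)→(14, 12): d=(7,7) inclusive
  edge (14, 12)→(1, 6): d=(-13,-6) inclusive
    (1,0)@(3, 1): e=[-28,0,77] → ·  [on edge]
    (2,1)@(5, 3): e=[-14,0,63] → ·  [on edge]
    (3,2)@(7, 5): e=[0,0,49] → █  [on edge]
    (4,2)@(9, 5): e=[2,-14,61] → ·
    (2,3)@(5, 7): e=[10,28,11] → █
    (4,3)@(9, 7): e=[14,0,35] → █  [on edge]
    (5,3)@(11, 7): e=[16,-14,47] → ·
    (2,4)@(5, 9): e=[22,42,-15] → ·
    (3,4)@(7, 9): e=[24,28,-3] → ·
    (4,4)@(9, 9): e=[26,14,9] → █
    (5,4)@(11, 9): e=[28,0,21] → █  [on edge]
    (6,4)@(13, 9): e=[30,-14,33] → ·
    (6,5)@(13, 11): e=[42,0,7] → █  [on edge]
    (7,6)@(15, 13): e=[56,0,-7] → ·  [on edge]
  covered (7 px):
    · · · · · · · · ·
    · · · · · · · · ·
    · · · █ · · · · ·
    · · █ █ █ · · · ·
    · · · · █ █ · · ·
    · · · · · · █ · ·
    · · · · · · · · ·
T3:
  2·area = 96
  edge (6, 12)→(0, 10): d=(-6,-2) inclusive
  edge (0, 10)→(18, 0): d=(18,-10) inclusive
  edge (18, 0)→(6, 12): d=(-12,12) inclusive
    (8,0)@(17, 1): e=[88,8,0] → █  [on edge]
    (6,1)@(13, 3): e=[68,4,24] → █
    (7,1)@(15, 3): e=[72,24,0] → █  [on edge]
    (8,1)@(17, 3): e=[76,44,-24] → ·
    (4,2)@(9, 5): e=[48,0,48] → █  [on edge]
    (5,2)@(11, 5): e=[52,20,24] → █
    (6,2)@(13, 5): e=[56,40,0] → █  [on edge]
    (7,2)@(15, 5): e=[60,60,-24] → ·
    (3,3)@(7, 7): e=[32,16,48] → █
    (5,3)@(11, 7): e=[40,56,0] → █  [on edge]
    (6,3)@(13, 7): e=[44,76,-24] → ·
    (1,4)@(3, 9): e=[12,12,72] → █
    (4,4)@(9, 9): e=[24,72,0] → █  [on edge]
    (1,5)@(3, 11): e=[0,48,48] → █  [on edge]
    (3,5)@(7, 11): e=[8,88,0] → █  [on edge]
    (2,6)@(5, 13): e=[-8,104,0] → ·  [on edge]
    (4,6)@(9, 13): e=[0,144,-48] → ·  [on edge]
  covered (16 px):
    · · · · · · · · █
    · · · · · · █ █ ·
    · · · · █ █ █ · ·
    · · · █ █ █ · · ·
    · █ █ █ █ · · · ·
    · █ █ █ · · · · ·
    · · · · · · · · ·

Result: 35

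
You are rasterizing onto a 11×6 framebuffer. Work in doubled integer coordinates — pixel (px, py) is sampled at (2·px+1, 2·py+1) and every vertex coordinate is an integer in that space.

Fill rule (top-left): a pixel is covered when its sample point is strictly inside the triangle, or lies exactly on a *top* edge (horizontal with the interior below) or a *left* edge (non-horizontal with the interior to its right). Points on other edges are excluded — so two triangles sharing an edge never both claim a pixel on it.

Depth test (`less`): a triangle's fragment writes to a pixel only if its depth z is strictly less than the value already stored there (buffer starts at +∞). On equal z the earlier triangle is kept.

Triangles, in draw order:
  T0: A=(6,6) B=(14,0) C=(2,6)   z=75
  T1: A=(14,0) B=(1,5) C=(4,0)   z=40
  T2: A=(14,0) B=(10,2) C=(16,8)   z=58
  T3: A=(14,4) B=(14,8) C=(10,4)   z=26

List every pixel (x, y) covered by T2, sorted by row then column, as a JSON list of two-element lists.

T0:
  2·area = 24  (B↔C swapped to make it positive)
  edge (6, 6)→(2, 6): d=(-4,0) right/bottom  bias=-1
  edge (2, 6)→(14, 0): d=(12,-6) top-left  bias=+0
  edge (14, 0)→(6, 6): d=(-8,6) right/bottom  bias=-1
    (4,1)@(9, 3): e=[12,6,6] → X
    (5,1)@(11, 3): e=[12,18,-6] → .
    (2,2)@(5, 5): e=[4,6,14] → X
    (3,2)@(7, 5): e=[4,18,2] → X
    (4,2)@(9, 5): e=[4,30,-10] → .
    (2,3)@(5, 7): e=[-4,30,-2] → .
    (3,3)@(7, 7): e=[-4,42,-14] → .
  covered (3 px):
    . . . . . . . . . . .
    . . . . X . . . . . .
    . . X X . . . . . . .
    . . . . . . . . . . .
    . . . . . . . . . . .
    . . . . . . . . . . .
T1:
  2·area = 50
  edge (14, 0)→(1, 5): d=(-13,5) right/bottom  bias=-1
  edge (1, 5)→(4, 0): d=(3,-5) top-left  bias=+0
  edge (4, 0)→(14, 0): d=(10,0) top-left  bias=+0
    (2,0)@(5, 1): e=[32,8,10] → X
    (3,0)@(7, 1): e=[22,18,10] → X
    (4,0)@(9, 1): e=[12,28,10] → X
    (5,0)@(11, 1): e=[2,38,10] → X
    (6,0)@(13, 1): e=[-8,48,10] → .
    (1,1)@(3, 3): e=[16,4,30] → X
    (3,1)@(7, 3): e=[-4,24,30] → .
    (4,1)@(9, 3): e=[-14,34,30] → .
    (5,1)@(11, 3): e=[-24,44,30] → .
    (0,2)@(1, 5): e=[0,0,50] → .  [on edge]
    (1,2)@(3, 5): e=[-10,10,50] → .
    (2,2)@(5, 5): e=[-20,20,50] → .
  covered (6 px):
    . . X X X X . . . . .
    . X X . . . . . . . .
    . . . . . . . . . . .
    . . . . . . . . . . .
    . . . . . . . . . . .
    . . . . . . . . . . .
T2:
  2·area = 36  (B↔C swapped to make it positive)
  edge (14, 0)→(16, 8): d=(2,8) right/bottom  bias=-1
  edge (16, 8)→(10, 2): d=(-6,-6) top-left  bias=+0
  edge (10, 2)→(14, 0): d=(4,-2) top-left  bias=+0
    (4,0)@(9, 1): e=[42,0,-6] → .  [on edge]
    (6,0)@(13, 1): e=[10,24,2] → X
    (7,0)@(15, 1): e=[-6,36,6] → .
    (5,1)@(11, 3): e=[30,0,6] → X  [on edge]
    (7,1)@(15, 3): e=[-2,24,14] → .
    (5,2)@(11, 5): e=[34,-12,14] → .
    (6,2)@(13, 5): e=[18,0,18] → X  [on edge]
    (7,2)@(15, 5): e=[2,12,22] → X
    (8,2)@(17, 5): e=[-14,24,26] → .
    (6,3)@(13, 7): e=[22,-12,26] → .
    (7,3)@(15, 7): e=[6,0,30] → X  [on edge]
    (8,3)@(17, 7): e=[-10,12,34] → .
    (8,4)@(17, 9): e=[-6,0,42] → .  [on edge]
    (9,5)@(19, 11): e=[-18,0,54] → .  [on edge]
  covered (6 px):
    . . . . . . X . . . .
    . . . . . X X . . . .
    . . . . . . X X . . .
    . . . . . . . X . . .
    . . . . . . . . . . .
    . . . . . . . . . . .
T3:
  2·area = 16
  edge (14, 4)→(14, 8): d=(0,4) right/bottom  bias=-1
  edge (14, 8)→(10, 4): d=(-4,-4) top-left  bias=+0
  edge (10, 4)→(14, 4): d=(4,0) top-left  bias=+0
    (3,0)@(7, 1): e=[28,0,-12] → .  [on edge]
    (4,1)@(9, 3): e=[20,0,-4] → .  [on edge]
    (5,2)@(11, 5): e=[12,0,4] → X  [on edge]
    (6,2)@(13, 5): e=[4,8,4] → X
    (7,2)@(15, 5): e=[-4,16,4] → .
    (5,3)@(11, 7): e=[12,-8,12] → .
    (6,3)@(13, 7): e=[4,0,12] → X  [on edge]
    (7,3)@(15, 7): e=[-4,8,12] → .
    (6,4)@(13, 9): e=[4,-8,20] → .
    (7,4)@(15, 9): e=[-4,0,20] → .  [on edge]
    (8,5)@(17, 11): e=[-12,0,28] → .  [on edge]
  covered (3 px):
    . . . . . . . . . . .
    . . . . . . . . . . .
    . . . . . X X . . . .
    . . . . . . X . . . .
    . . . . . . . . . . .
    . . . . . . . . . . .

Result: [[6,0],[5,1],[6,1],[6,2],[7,2],[7,3]]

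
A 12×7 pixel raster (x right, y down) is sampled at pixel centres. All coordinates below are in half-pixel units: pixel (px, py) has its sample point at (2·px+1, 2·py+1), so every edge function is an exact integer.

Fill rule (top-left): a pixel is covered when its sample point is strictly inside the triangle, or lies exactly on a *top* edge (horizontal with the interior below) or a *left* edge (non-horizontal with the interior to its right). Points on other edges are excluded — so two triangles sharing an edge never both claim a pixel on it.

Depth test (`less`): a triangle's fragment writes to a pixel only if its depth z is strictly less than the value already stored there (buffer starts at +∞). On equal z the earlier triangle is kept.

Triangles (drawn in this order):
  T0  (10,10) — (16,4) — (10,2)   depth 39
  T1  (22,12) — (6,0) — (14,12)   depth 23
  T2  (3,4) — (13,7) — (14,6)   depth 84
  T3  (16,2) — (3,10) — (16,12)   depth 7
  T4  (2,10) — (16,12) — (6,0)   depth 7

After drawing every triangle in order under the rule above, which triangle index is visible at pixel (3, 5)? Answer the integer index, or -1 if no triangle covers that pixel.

T0:
  2·area = 48  (B↔C swapped to make it positive)
  edge (10, 10)→(10, 2): d=(0,-8) top-left  bias=+0
  edge (10, 2)→(16, 4): d=(6,2) right/bottom  bias=-1
  edge (16, 4)→(10, 10): d=(-6,6) right/bottom  bias=-1
    (3,0)@(7, 1): e=[-24,0,72] → ·  [on edge]
    (9,0)@(19, 1): e=[72,-24,0] → ·  [on edge]
    (5,1)@(11, 3): e=[8,4,36] → #
    (6,1)@(13, 3): e=[24,0,24] → ·  [on edge]
    (8,1)@(17, 3): e=[56,-8,0] → ·  [on edge]
    (5,2)@(11, 5): e=[8,16,24] → #
    (6,2)@(13, 5): e=[24,12,12] → #
    (7,2)@(15, 5): e=[40,8,0] → ·  [on edge]
    (9,2)@(19, 5): e=[72,0,-24] → ·  [on edge]
    (5,3)@(11, 7): e=[8,28,12] → #
    (6,3)@(13, 7): e=[24,24,0] → ·  [on edge]
    (5,4)@(11, 9): e=[8,40,0] → ·  [on edge]
    (4,5)@(9, 11): e=[-8,56,0] → ·  [on edge]
    (3,6)@(7, 13): e=[-24,72,0] → ·  [on edge]
  covered (4 px):
    · · · · · · · · · · · ·
    · · · · · # · · · · · ·
    · · · · · # # · · · · ·
    · · · · · # · · · · · ·
    · · · · · · · · · · · ·
    · · · · · · · · · · · ·
    · · · · · · · · · · · ·
T1:
  2·area = 96  (B↔C swapped to make it positive)
  edge (22, 12)→(14, 12): d=(-8,0) right/bottom  bias=-1
  edge (14, 12)→(6, 0): d=(-8,-12) top-left  bias=+0
  edge (6, 0)→(22, 12): d=(16,12) right/bottom  bias=-1
    (3,0)@(7, 1): e=[88,4,4] → #
    (4,0)@(9, 1): e=[88,28,-20] → ·
    (3,1)@(7, 3): e=[72,-12,36] → ·
    (4,1)@(9, 3): e=[72,12,12] → #
    (5,1)@(11, 3): e=[72,36,-12] → ·
    (4,2)@(9, 5): e=[56,-4,44] → ·
    (5,2)@(11, 5): e=[56,20,20] → #
    (6,2)@(13, 5): e=[56,44,-4] → ·
    (5,3)@(11, 7): e=[40,4,52] → #
    (6,3)@(13, 7): e=[40,28,28] → #
    (7,3)@(15, 7): e=[40,52,4] → #
    (8,3)@(17, 7): e=[40,76,-20] → ·
  covered (12 px):
    · · · # · · · · · · · ·
    · · · · # · · · · · · ·
    · · · · · # · · · · · ·
    · · · · · # # # · · · ·
    · · · · · · # # # · · ·
    · · · · · · · # # # · ·
    · · · · · · · · · · · ·
T2:
  2·area = 13  (B↔C swapped to make it positive)
  edge (3, 4)→(14, 6): d=(11,2) right/bottom  bias=-1
  edge (14, 6)→(13, 7): d=(-1,1) right/bottom  bias=-1
  edge (13, 7)→(3, 4): d=(-10,-3) top-left  bias=+0
    (9,0)@(19, 1): e=[-65,0,78] → ·  [on edge]
    (8,1)@(17, 3): e=[-39,0,52] → ·  [on edge]
    (3,2)@(7, 5): e=[3,8,2] → #
    (4,2)@(9, 5): e=[-1,6,8] → ·
    (7,2)@(15, 5): e=[-13,0,26] → ·  [on edge]
    (3,3)@(7, 7): e=[25,6,-18] → ·
    (6,3)@(13, 7): e=[13,0,0] → ·  [on edge]
    (5,4)@(11, 9): e=[39,0,-26] → ·  [on edge]
    (4,5)@(9, 11): e=[65,0,-52] → ·  [on edge]
    (3,6)@(7, 13): e=[91,0,-78] → ·  [on edge]
  covered (1 px):
    · · · · · · · · · · · ·
    · · · · · · · · · · · ·
    · · · # · · · · · · · ·
    · · · · · · · · · · · ·
    · · · · · · · · · · · ·
    · · · · · · · · · · · ·
    · · · · · · · · · · · ·
T3:
  2·area = 130  (B↔C swapped to make it positive)
  edge (16, 2)→(16, 12): d=(0,10) right/bottom  bias=-1
  edge (16, 12)→(3, 10): d=(-13,-2) top-left  bias=+0
  edge (3, 10)→(16, 2): d=(13,-8) top-left  bias=+0
    (7,1)@(15, 3): e=[10,115,5] → #
    (8,1)@(17, 3): e=[-10,119,21] → ·
    (6,2)@(13, 5): e=[30,85,15] → #
    (8,2)@(17, 5): e=[-10,93,47] → ·
    (4,3)@(9, 7): e=[70,51,9] → #
    (5,3)@(11, 7): e=[50,55,25] → #
    (8,3)@(17, 7): e=[-10,67,73] → ·
    (2,4)@(5, 9): e=[110,17,3] → #
    (3,4)@(7, 9): e=[90,21,19] → #
    (8,4)@(17, 9): e=[-10,41,99] → ·
    (2,5)@(5, 11): e=[110,-9,29] → ·
    (3,5)@(7, 11): e=[90,-5,45] → ·
  covered (16 px):
    · · · · · · · · · · · ·
    · · · · · · · # · · · ·
    · · · · · · # # · · · ·
    · · · · # # # # · · · ·
    · · # # # # # # · · · ·
    · · · · · # # # · · · ·
    · · · · · · · · · · · ·
T4:
  2·area = 148  (B↔C swapped to make it positive)
  edge (2, 10)→(6, 0): d=(4,-10) top-left  bias=+0
  edge (6, 0)→(16, 12): d=(10,12) right/bottom  bias=-1
  edge (16, 12)→(2, 10): d=(-14,-2) top-left  bias=+0
    (2,1)@(5, 3): e=[2,42,104] → #
    (3,1)@(7, 3): e=[22,18,108] → #
    (4,1)@(9, 3): e=[42,-6,112] → ·
    (2,2)@(5, 5): e=[10,62,76] → #
    (4,2)@(9, 5): e=[50,14,84] → #
    (5,2)@(11, 5): e=[70,-10,88] → ·
    (2,3)@(5, 7): e=[18,82,48] → #
    (5,3)@(11, 7): e=[78,10,60] → #
    (6,3)@(13, 7): e=[98,-14,64] → ·
    (1,4)@(3, 9): e=[6,126,16] → #
    (6,4)@(13, 9): e=[106,6,36] → #
    (7,4)@(15, 9): e=[126,-18,40] → ·
    (4,5)@(9, 11): e=[74,74,0] → #  [on edge]
    (11,6)@(23, 13): e=[222,-74,0] → ·  [on edge]
  covered (19 px):
    · · · · · · · · · · · ·
    · · # # · · · · · · · ·
    · · # # # · · · · · · ·
    · · # # # # · · · · · ·
    · # # # # # # · · · · ·
    · · · · # # # # · · · ·
    · · · · · · · · · · · ·

Z-buffer (winner per pixel, '.' = empty):
  . . . 1 . . . . . . . .
  . . 4 4 1 0 . 3 . . . .
  . . 4 4 4 1 3 3 . . . .
  . . 4 4 3 3 3 3 . . . .
  . 4 3 3 3 3 3 3 1 . . .
  . . . . 4 3 3 3 1 1 . .
  . . . . . . . . . . . .

Answer: -1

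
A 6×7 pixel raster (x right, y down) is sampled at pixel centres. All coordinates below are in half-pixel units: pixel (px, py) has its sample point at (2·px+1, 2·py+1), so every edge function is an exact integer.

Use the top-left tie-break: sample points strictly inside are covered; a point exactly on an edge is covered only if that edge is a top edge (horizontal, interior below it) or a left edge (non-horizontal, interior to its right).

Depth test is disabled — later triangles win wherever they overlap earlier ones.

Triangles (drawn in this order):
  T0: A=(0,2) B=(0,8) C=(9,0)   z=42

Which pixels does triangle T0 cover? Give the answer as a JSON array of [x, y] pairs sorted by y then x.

T0:
  2·area = 54  (B↔C swapped to make it positive)
  edge (0, 2)→(9, 0): d=(9,-2) top-left  bias=+0
  edge (9, 0)→(0, 8): d=(-9,8) right/bottom  bias=-1
  edge (0, 8)→(0, 2): d=(0,-6) top-left  bias=+0
    (2,0)@(5, 1): e=[1,23,30] → █
    (3,0)@(7, 1): e=[5,7,42] → █
    (4,0)@(9, 1): e=[9,-9,54] → ·
    (0,1)@(1, 3): e=[11,37,6] → █
    (1,1)@(3, 3): e=[15,21,18] → █
    (3,1)@(7, 3): e=[23,-11,42] → ·
    (0,2)@(1, 5): e=[29,19,6] → █
    (2,2)@(5, 5): e=[37,-13,30] → ·
    (0,3)@(1, 7): e=[47,1,6] → █
    (1,3)@(3, 7): e=[51,-15,18] → ·
    (0,4)@(1, 9): e=[65,-17,6] → ·
  covered (8 px):
    · · █ █ · ·
    █ █ █ · · ·
    █ █ · · · ·
    █ · · · · ·
    · · · · · ·
    · · · · · ·
    · · · · · ·

Result: [[2,0],[3,0],[0,1],[1,1],[2,1],[0,2],[1,2],[0,3]]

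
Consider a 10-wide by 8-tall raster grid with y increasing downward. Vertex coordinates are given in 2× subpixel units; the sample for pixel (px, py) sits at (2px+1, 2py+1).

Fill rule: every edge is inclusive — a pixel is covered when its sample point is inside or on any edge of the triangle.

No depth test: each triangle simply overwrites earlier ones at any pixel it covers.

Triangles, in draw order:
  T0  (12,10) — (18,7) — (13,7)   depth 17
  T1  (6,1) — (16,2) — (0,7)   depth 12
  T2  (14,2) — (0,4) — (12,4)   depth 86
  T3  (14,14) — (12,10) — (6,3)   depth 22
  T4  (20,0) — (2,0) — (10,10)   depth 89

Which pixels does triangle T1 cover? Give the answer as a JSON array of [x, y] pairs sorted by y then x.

T0:
  2·area = 15  (B↔C swapped to make it positive)
  edge (12, 10)→(13, 7): d=(1,-3) inclusive
  edge (13, 7)→(18, 7): d=(5,0) inclusive
  edge (18, 7)→(12, 10): d=(-6,3) inclusive
    (7,0)@(15, 1): e=[0,-30,45] → .  [on edge]
    (0,3)@(1, 7): e=[-36,0,51] → .  [on edge]
    (1,3)@(3, 7): e=[-30,0,45] → .  [on edge]
    (2,3)@(5, 7): e=[-24,0,39] → .  [on edge]
    (3,3)@(7, 7): e=[-18,0,33] → .  [on edge]
    (4,3)@(9, 7): e=[-12,0,27] → .  [on edge]
    (5,3)@(11, 7): e=[-6,0,21] → .  [on edge]
    (6,3)@(13, 7): e=[0,0,15] → X  [on edge]
    (7,3)@(15, 7): e=[6,0,9] → X  [on edge]
    (8,3)@(17, 7): e=[12,0,3] → X  [on edge]
    (9,3)@(19, 7): e=[18,0,-3] → .  [on edge]
    (6,4)@(13, 9): e=[2,10,3] → X
    (5,6)@(11, 13): e=[0,30,-15] → .  [on edge]
  covered (4 px):
    . . . . . . . . . .
    . . . . . . . . . .
    . . . . . . . . . .
    . . . . . . X X X .
    . . . . . . X . . .
    . . . . . . . . . .
    . . . . . . . . . .
    . . . . . . . . . .
T1:
  2·area = 66
  edge (6, 1)→(16, 2): d=(10,1) inclusive
  edge (16, 2)→(0, 7): d=(-16,5) inclusive
  edge (0, 7)→(6, 1): d=(6,-6) inclusive
    (2,1)@(5, 3): e=[21,39,6] → X
    (3,1)@(7, 3): e=[19,29,18] → X
    (4,1)@(9, 3): e=[17,19,30] → X
    (5,1)@(11, 3): e=[15,9,42] → X
    (6,1)@(13, 3): e=[13,-1,54] → .
    (1,2)@(3, 5): e=[43,17,6] → X
    (3,2)@(7, 5): e=[39,-3,30] → .
    (4,2)@(9, 5): e=[37,-13,42] → .
    (5,2)@(11, 5): e=[35,-23,54] → .
    (1,3)@(3, 7): e=[63,-15,18] → .
    (2,3)@(5, 7): e=[61,-25,30] → .
  covered (6 px):
    . . . . . . . . . .
    . . X X X X . . . .
    . X X . . . . . . .
    . . . . . . . . . .
    . . . . . . . . . .
    . . . . . . . . . .
    . . . . . . . . . .
    . . . . . . . . . .
T2:
  2·area = 24  (B↔C swapped to make it positive)
  edge (14, 2)→(12, 4): d=(-2,2) inclusive
  edge (12, 4)→(0, 4): d=(-12,0) inclusive
  edge (0, 4)→(14, 2): d=(14,-2) inclusive
    (7,0)@(15, 1): e=[0,36,-12] → .  [on edge]
    (3,1)@(7, 3): e=[12,12,0] → X  [on edge]
    (4,1)@(9, 3): e=[8,12,4] → X
    (5,1)@(11, 3): e=[4,12,8] → X
    (6,1)@(13, 3): e=[0,12,12] → X  [on edge]
    (7,1)@(15, 3): e=[-4,12,16] → .
    (3,2)@(7, 5): e=[8,-12,28] → .
    (4,2)@(9, 5): e=[4,-12,32] → .
    (5,2)@(11, 5): e=[0,-12,36] → .  [on edge]
    (6,2)@(13, 5): e=[-4,-12,40] → .
    (4,3)@(9, 7): e=[0,-36,60] → .  [on edge]
    (3,4)@(7, 9): e=[0,-60,84] → .  [on edge]
    (2,5)@(5, 11): e=[0,-84,108] → .  [on edge]
    (1,6)@(3, 13): e=[0,-108,132] → .  [on edge]
    (0,7)@(1, 15): e=[0,-132,156] → .  [on edge]
  covered (4 px):
    . . . . . . . . . .
    . . . X X X X . . .
    . . . . . . . . . .
    . . . . . . . . . .
    . . . . . . . . . .
    . . . . . . . . . .
    . . . . . . . . . .
    . . . . . . . . . .
T3:
  2·area = 10  (B↔C swapped to make it positive)
  edge (14, 14)→(6, 3): d=(-8,-11) inclusive
  edge (6, 3)→(12, 10): d=(6,7) inclusive
  edge (12, 10)→(14, 14): d=(2,4) inclusive
    (4,3)@(9, 7): e=[1,3,6] → X
    (5,3)@(11, 7): e=[23,-11,-2] → .
    (4,4)@(9, 9): e=[-15,15,10] → .
    (5,4)@(11, 9): e=[7,1,2] → X
    (6,4)@(13, 9): e=[29,-13,-6] → .
    (5,5)@(11, 11): e=[-9,13,6] → .
  covered (2 px):
    . . . . . . . . . .
    . . . . . . . . . .
    . . . . . . . . . .
    . . . . X . . . . .
    . . . . . X . . . .
    . . . . . . . . . .
    . . . . . . . . . .
    . . . . . . . . . .
T4:
  2·area = 180  (B↔C swapped to make it positive)
  edge (20, 0)→(10, 10): d=(-10,10) inclusive
  edge (10, 10)→(2, 0): d=(-8,-10) inclusive
  edge (2, 0)→(20, 0): d=(18,0) inclusive
    (1,0)@(3, 1): e=[160,2,18] → X
    (2,0)@(5, 1): e=[140,22,18] → X
    (3,0)@(7, 1): e=[120,42,18] → X
    (4,0)@(9, 1): e=[100,62,18] → X
    (5,0)@(11, 1): e=[80,82,18] → X
    (6,0)@(13, 1): e=[60,102,18] → X
    (7,0)@(15, 1): e=[40,122,18] → X
    (8,0)@(17, 1): e=[20,142,18] → X
    (9,0)@(19, 1): e=[0,162,18] → X  [on edge]
    (1,1)@(3, 3): e=[140,-14,54] → .
    (2,1)@(5, 3): e=[120,6,54] → X
    (8,1)@(17, 3): e=[0,126,54] → X  [on edge]
    (7,2)@(15, 5): e=[0,90,90] → X  [on edge]
    (6,3)@(13, 7): e=[0,54,126] → X  [on edge]
    (5,4)@(11, 9): e=[0,18,162] → X  [on edge]
    (4,5)@(9, 11): e=[0,-18,198] → .  [on edge]
    (3,6)@(7, 13): e=[0,-54,234] → .  [on edge]
    (2,7)@(5, 15): e=[0,-90,270] → .  [on edge]
  covered (25 px):
    . X X X X X X X X X
    . . X X X X X X X .
    . . . X X X X X . .
    . . . . X X X . . .
    . . . . . X . . . .
    . . . . . . . . . .
    . . . . . . . . . .
    . . . . . . . . . .

Final: [[2,1],[3,1],[4,1],[5,1],[1,2],[2,2]]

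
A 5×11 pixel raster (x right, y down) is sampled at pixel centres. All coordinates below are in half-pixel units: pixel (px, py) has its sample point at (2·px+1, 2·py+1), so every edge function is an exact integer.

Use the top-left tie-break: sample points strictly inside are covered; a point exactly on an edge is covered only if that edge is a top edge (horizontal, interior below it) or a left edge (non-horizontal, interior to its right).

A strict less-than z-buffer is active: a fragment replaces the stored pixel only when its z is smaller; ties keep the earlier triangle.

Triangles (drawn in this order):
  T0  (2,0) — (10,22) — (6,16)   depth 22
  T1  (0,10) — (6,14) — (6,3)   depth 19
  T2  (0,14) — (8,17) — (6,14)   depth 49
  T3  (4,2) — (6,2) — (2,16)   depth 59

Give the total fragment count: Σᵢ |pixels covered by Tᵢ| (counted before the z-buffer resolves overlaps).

T0:
  2·area = 40
  edge (2, 0)→(10, 22): d=(8,22) right/bottom  bias=-1
  edge (10, 22)→(6, 16): d=(-4,-6) top-left  bias=+0
  edge (6, 16)→(2, 0): d=(-4,-16) top-left  bias=+0
    (1,1)@(3, 3): e=[2,34,4] → X
    (2,1)@(5, 3): e=[-42,46,36] → .
    (1,2)@(3, 5): e=[18,26,-4] → .
    (2,4)@(5, 9): e=[6,22,12] → X
    (3,4)@(7, 9): e=[-38,34,44] → .
    (2,5)@(5, 11): e=[22,14,4] → X
    (3,5)@(7, 11): e=[-22,26,36] → .
    (2,6)@(5, 13): e=[38,6,-4] → .
    (3,7)@(7, 15): e=[10,10,20] → X
    (4,7)@(9, 15): e=[-34,22,52] → .
    (3,8)@(7, 17): e=[26,2,12] → X
    (4,8)@(9, 17): e=[-18,14,44] → .
  covered (5 px):
    . . . . .
    . X . . .
    . . . . .
    . . . . .
    . . X . .
    . . X . .
    . . . . .
    . . . X .
    . . . X .
    . . . . .
    . . . . .
T1:
  2·area = 66  (B↔C swapped to make it positive)
  edge (0, 10)→(6, 3): d=(6,-7) top-left  bias=+0
  edge (6, 3)→(6, 14): d=(0,11) right/bottom  bias=-1
  edge (6, 14)→(0, 10): d=(-6,-4) top-left  bias=+0
    (2,2)@(5, 5): e=[5,11,50] → X
    (3,2)@(7, 5): e=[19,-11,58] → .
    (1,3)@(3, 7): e=[3,33,30] → X
    (3,3)@(7, 7): e=[31,-11,46] → .
    (0,4)@(1, 9): e=[1,55,10] → X
    (3,4)@(7, 9): e=[43,-11,34] → .
    (0,5)@(1, 11): e=[13,55,-2] → .
    (1,5)@(3, 11): e=[27,33,6] → X
    (3,5)@(7, 11): e=[55,-11,22] → .
    (1,6)@(3, 13): e=[39,33,-6] → .
    (2,6)@(5, 13): e=[53,11,2] → X
    (3,6)@(7, 13): e=[67,-11,10] → .
  covered (9 px):
    . . . . .
    . . . . .
    . . X . .
    . X X . .
    X X X . .
    . X X . .
    . . X . .
    . . . . .
    . . . . .
    . . . . .
    . . . . .
T2:
  2·area = 18  (B↔C swapped to make it positive)
  edge (0, 14)→(6, 14): d=(6,0) top-left  bias=+0
  edge (6, 14)→(8, 17): d=(2,3) right/bottom  bias=-1
  edge (8, 17)→(0, 14): d=(-8,-3) top-left  bias=+0
    (1,7)@(3, 15): e=[6,11,1] → X
    (2,7)@(5, 15): e=[6,5,7] → X
    (3,7)@(7, 15): e=[6,-1,13] → .
    (1,8)@(3, 17): e=[18,15,-15] → .
    (2,8)@(5, 17): e=[18,9,-9] → .
  covered (2 px):
    . . . . .
    . . . . .
    . . . . .
    . . . . .
    . . . . .
    . . . . .
    . . . . .
    . X X . .
    . . . . .
    . . . . .
    . . . . .
T3:
  2·area = 28
  edge (4, 2)→(6, 2): d=(2,0) top-left  bias=+0
  edge (6, 2)→(2, 16): d=(-4,14) right/bottom  bias=-1
  edge (2, 16)→(4, 2): d=(2,-14) top-left  bias=+0
    (2,1)@(5, 3): e=[2,10,16] → X
    (3,1)@(7, 3): e=[2,-18,44] → .
    (2,2)@(5, 5): e=[6,2,20] → X
    (3,2)@(7, 5): e=[6,-26,48] → .
    (2,3)@(5, 7): e=[10,-6,24] → .
    (1,4)@(3, 9): e=[14,14,0] → X  [on edge]
    (2,4)@(5, 9): e=[14,-14,28] → .
    (1,5)@(3, 11): e=[18,6,4] → X
    (2,5)@(5, 11): e=[18,-22,32] → .
    (1,6)@(3, 13): e=[22,-2,8] → .
  covered (4 px):
    . . . . .
    . . X . .
    . . X . .
    . . . . .
    . X . . .
    . X . . .
    . . . . .
    . . . . .
    . . . . .
    . . . . .
    . . . . .

Answer: 20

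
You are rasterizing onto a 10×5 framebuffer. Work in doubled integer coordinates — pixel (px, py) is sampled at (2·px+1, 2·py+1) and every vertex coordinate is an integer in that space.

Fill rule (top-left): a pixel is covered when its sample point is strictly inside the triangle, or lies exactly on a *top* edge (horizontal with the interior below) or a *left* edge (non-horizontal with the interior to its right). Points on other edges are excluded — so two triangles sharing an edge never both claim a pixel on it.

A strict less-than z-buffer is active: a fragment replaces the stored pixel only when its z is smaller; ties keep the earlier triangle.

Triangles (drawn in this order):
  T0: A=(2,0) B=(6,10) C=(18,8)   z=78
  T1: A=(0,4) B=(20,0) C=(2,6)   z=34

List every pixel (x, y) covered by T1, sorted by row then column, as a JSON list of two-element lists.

T0:
  2·area = 128  (B↔C swapped to make it positive)
  edge (2, 0)→(18, 8): d=(16,8) right/bottom  bias=-1
  edge (18, 8)→(6, 10): d=(-12,2) right/bottom  bias=-1
  edge (6, 10)→(2, 0): d=(-4,-10) top-left  bias=+0
    (1,0)@(3, 1): e=[8,114,6] → X
    (2,0)@(5, 1): e=[-8,110,26] → .
    (1,1)@(3, 3): e=[40,90,-2] → .
    (2,1)@(5, 3): e=[24,86,18] → X
    (3,1)@(7, 3): e=[8,82,38] → X
    (4,1)@(9, 3): e=[-8,78,58] → .
    (2,2)@(5, 5): e=[56,62,10] → X
    (4,2)@(9, 5): e=[24,54,50] → X
    (5,2)@(11, 5): e=[8,50,70] → X
    (6,2)@(13, 5): e=[-8,46,90] → .
    (2,3)@(5, 7): e=[88,38,2] → X
    (6,3)@(13, 7): e=[24,22,82] → X
  covered (16 px):
    . X . . . . . . . .
    . . X X . . . . . .
    . . X X X X . . . .
    . . X X X X X X . .
    . . . X X X . . . .
T1:
  2·area = 48
  edge (0, 4)→(20, 0): d=(20,-4) top-left  bias=+0
  edge (20, 0)→(2, 6): d=(-18,6) right/bottom  bias=-1
  edge (2, 6)→(0, 4): d=(-2,-2) top-left  bias=+0
    (7,0)@(15, 1): e=[0,12,36] → X  [on edge]
    (8,0)@(17, 1): e=[8,0,40] → .  [on edge]
    (2,1)@(5, 3): e=[0,36,12] → X  [on edge]
    (3,1)@(7, 3): e=[8,24,16] → X
    (4,1)@(9, 3): e=[16,12,20] → X
    (5,1)@(11, 3): e=[24,0,24] → .  [on edge]
    (7,1)@(15, 3): e=[40,-24,32] → .
    (0,2)@(1, 5): e=[24,24,0] → X  [on edge]
    (1,2)@(3, 5): e=[32,12,4] → X
    (2,2)@(5, 5): e=[40,0,8] → .  [on edge]
    (3,2)@(7, 5): e=[48,-12,12] → .
    (4,2)@(9, 5): e=[56,-24,16] → .
    (1,3)@(3, 7): e=[72,-24,0] → .  [on edge]
    (2,4)@(5, 9): e=[120,-72,0] → .  [on edge]
  covered (6 px):
    . . . . . . . X . .
    . . X X X . . . . .
    X X . . . . . . . .
    . . . . . . . . . .
    . . . . . . . . . .

Result: [[7,0],[2,1],[3,1],[4,1],[0,2],[1,2]]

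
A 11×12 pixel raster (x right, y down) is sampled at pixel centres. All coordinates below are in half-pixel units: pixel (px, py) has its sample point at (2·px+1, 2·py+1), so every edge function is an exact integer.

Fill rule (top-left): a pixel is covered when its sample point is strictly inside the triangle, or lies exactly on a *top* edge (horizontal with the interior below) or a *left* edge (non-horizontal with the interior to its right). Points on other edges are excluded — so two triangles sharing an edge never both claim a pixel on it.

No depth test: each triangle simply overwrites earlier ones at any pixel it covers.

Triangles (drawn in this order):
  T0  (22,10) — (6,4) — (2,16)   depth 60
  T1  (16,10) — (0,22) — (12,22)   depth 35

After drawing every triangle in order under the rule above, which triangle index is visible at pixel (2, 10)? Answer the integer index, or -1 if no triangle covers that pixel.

T0:
  2·area = 216  (B↔C swapped to make it positive)
  edge (22, 10)→(2, 16): d=(-20,6) right/bottom  bias=-1
  edge (2, 16)→(6, 4): d=(4,-12) top-left  bias=+0
  edge (6, 4)→(22, 10): d=(16,6) right/bottom  bias=-1
    (3,0)@(7, 1): e=[270,0,-54] → ·  [on edge]
    (3,2)@(7, 5): e=[190,16,10] → █
    (4,2)@(9, 5): e=[178,40,-2] → ·
    (2,3)@(5, 7): e=[162,0,54] → █  [on edge]
    (4,3)@(9, 7): e=[138,48,30] → █
    (5,3)@(11, 7): e=[126,72,18] → █
    (6,3)@(13, 7): e=[114,96,6] → █
    (7,3)@(15, 7): e=[102,120,-6] → ·
    (2,4)@(5, 9): e=[122,8,86] → █
    (7,4)@(15, 9): e=[62,128,26] → █
    (8,4)@(17, 9): e=[50,152,14] → █
    (9,4)@(19, 9): e=[38,176,2] → █
    (1,6)@(3, 13): e=[54,0,162] → █  [on edge]
    (0,9)@(1, 19): e=[-54,0,270] → ·  [on edge]
  covered (28 px):
    · · · · · · · · · · ·
    · · · · · · · · · · ·
    · · · █ · · · · · · ·
    · · █ █ █ █ █ · · · ·
    · · █ █ █ █ █ █ █ █ ·
    · · █ █ █ █ █ █ █ · ·
    · █ █ █ █ █ · · · · ·
    · █ █ · · · · · · · ·
    · · · · · · · · · · ·
    · · · · · · · · · · ·
    · · · · · · · · · · ·
    · · · · · · · · · · ·
T1:
  2·area = 144  (B↔C swapped to make it positive)
  edge (16, 10)→(12, 22): d=(-4,12) right/bottom  bias=-1
  edge (12, 22)→(0, 22): d=(-12,0) right/bottom  bias=-1
  edge (0, 22)→(16, 10): d=(16,-12) top-left  bias=+0
    (9,0)@(19, 1): e=[0,252,-108] → ·  [on edge]
    (8,3)@(17, 7): e=[0,180,-36] → ·  [on edge]
    (7,5)@(15, 11): e=[8,132,4] → █
    (8,5)@(17, 11): e=[-16,132,28] → ·
    (6,6)@(13, 13): e=[24,108,12] → █
    (7,6)@(15, 13): e=[0,108,36] → ·  [on edge]
    (5,7)@(11, 15): e=[40,84,20] → █
    (7,7)@(15, 15): e=[-8,84,68] → ·
    (3,8)@(7, 17): e=[80,60,4] → █
    (4,8)@(9, 17): e=[56,60,28] → █
    (7,8)@(15, 17): e=[-16,60,100] → ·
    (2,9)@(5, 19): e=[96,36,12] → █
    (6,9)@(13, 19): e=[0,36,108] → ·  [on edge]
  covered (17 px):
    · · · · · · · · · · ·
    · · · · · · · · · · ·
    · · · · · · · · · · ·
    · · · · · · · · · · ·
    · · · · · · · · · · ·
    · · · · · · · █ · · ·
    · · · · · · █ · · · ·
    · · · · · █ █ · · · ·
    · · · █ █ █ █ · · · ·
    · · █ █ █ █ · · · · ·
    · █ █ █ █ █ · · · · ·
    · · · · · · · · · · ·

Z-buffer (winner per pixel, '.' = empty):
  . . . . . . . . . . .
  . . . . . . . . . . .
  . . . 0 . . . . . . .
  . . 0 0 0 0 0 . . . .
  . . 0 0 0 0 0 0 0 0 .
  . . 0 0 0 0 0 1 0 . .
  . 0 0 0 0 0 1 . . . .
  . 0 0 . . 1 1 . . . .
  . . . 1 1 1 1 . . . .
  . . 1 1 1 1 . . . . .
  . 1 1 1 1 1 . . . . .
  . . . . . . . . . . .

Result: 1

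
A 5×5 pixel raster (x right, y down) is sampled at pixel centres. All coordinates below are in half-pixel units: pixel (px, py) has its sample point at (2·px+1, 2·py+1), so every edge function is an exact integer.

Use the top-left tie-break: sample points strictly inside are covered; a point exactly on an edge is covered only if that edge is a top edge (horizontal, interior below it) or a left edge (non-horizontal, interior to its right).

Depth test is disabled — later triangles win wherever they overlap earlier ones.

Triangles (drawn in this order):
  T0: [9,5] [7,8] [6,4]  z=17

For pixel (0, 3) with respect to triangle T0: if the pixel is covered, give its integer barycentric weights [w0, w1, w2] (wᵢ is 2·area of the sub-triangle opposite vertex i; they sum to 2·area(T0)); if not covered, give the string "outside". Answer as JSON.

T0:
  2·area = 11
  edge (9, 5)→(7, 8): d=(-2,3) right/bottom  bias=-1
  edge (7, 8)→(6, 4): d=(-1,-4) top-left  bias=+0
  edge (6, 4)→(9, 5): d=(3,1) right/bottom  bias=-1
    (1,1)@(3, 3): e=[22,-11,0] → ·  [on edge]
    (3,2)@(7, 5): e=[6,3,2] → █
    (4,2)@(9, 5): e=[0,11,0] → ·  [on edge]
    (3,3)@(7, 7): e=[2,1,8] → █
    (4,3)@(9, 7): e=[-4,9,6] → ·
    (3,4)@(7, 9): e=[-2,-1,14] → ·
  covered (2 px):
    · · · · ·
    · · · · ·
    · · · █ ·
    · · · █ ·
    · · · · ·

Result: "outside"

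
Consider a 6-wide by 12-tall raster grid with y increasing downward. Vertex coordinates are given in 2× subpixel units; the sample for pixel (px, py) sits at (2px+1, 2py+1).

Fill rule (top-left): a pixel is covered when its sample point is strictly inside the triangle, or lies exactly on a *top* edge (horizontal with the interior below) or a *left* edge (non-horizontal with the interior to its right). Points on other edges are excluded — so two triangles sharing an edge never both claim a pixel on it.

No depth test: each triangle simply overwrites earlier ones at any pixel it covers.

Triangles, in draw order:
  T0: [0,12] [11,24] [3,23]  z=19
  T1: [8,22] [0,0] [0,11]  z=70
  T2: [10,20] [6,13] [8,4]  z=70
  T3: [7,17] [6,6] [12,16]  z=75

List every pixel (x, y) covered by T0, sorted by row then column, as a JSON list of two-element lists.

T0:
  2·area = 85
  edge (0, 12)→(11, 24): d=(11,12) right/bottom  bias=-1
  edge (11, 24)→(3, 23): d=(-8,-1) top-left  bias=+0
  edge (3, 23)→(0, 12): d=(-3,-11) top-left  bias=+0
    (0,7)@(1, 15): e=[21,62,2] → █
    (1,7)@(3, 15): e=[-3,64,24] → ·
    (0,8)@(1, 17): e=[43,46,-4] → ·
    (1,8)@(3, 17): e=[19,48,18] → █
    (2,8)@(5, 17): e=[-5,50,40] → ·
    (1,9)@(3, 19): e=[41,32,12] → █
    (2,9)@(5, 19): e=[17,34,34] → █
    (3,9)@(7, 19): e=[-7,36,56] → ·
    (1,10)@(3, 21): e=[63,16,6] → █
    (3,10)@(7, 21): e=[15,20,50] → █
    (4,10)@(9, 21): e=[-9,22,72] → ·
    (1,11)@(3, 23): e=[85,0,0] → █  [on edge]
  covered (11 px):
    · · · · · ·
    · · · · · ·
    · · · · · ·
    · · · · · ·
    · · · · · ·
    · · · · · ·
    · · · · · ·
    █ · · · · ·
    · █ · · · ·
    · █ █ · · ·
    · █ █ █ · ·
    · █ █ █ █ ·
T1:
  2·area = 88  (B↔C swapped to make it positive)
  edge (8, 22)→(0, 11): d=(-8,-11) top-left  bias=+0
  edge (0, 11)→(0, 0): d=(0,-11) top-left  bias=+0
  edge (0, 0)→(8, 22): d=(8,22) right/bottom  bias=-1
    (0,1)@(1, 3): e=[75,11,2] → █
    (1,1)@(3, 3): e=[97,33,-42] → ·
    (0,2)@(1, 5): e=[59,11,18] → █
    (1,2)@(3, 5): e=[81,33,-26] → ·
    (0,3)@(1, 7): e=[43,11,34] → █
    (1,3)@(3, 7): e=[65,33,-10] → ·
    (0,4)@(1, 9): e=[27,11,50] → █
    (1,4)@(3, 9): e=[49,33,6] → █
    (2,4)@(5, 9): e=[71,55,-38] → ·
    (0,5)@(1, 11): e=[11,11,66] → █
    (2,5)@(5, 11): e=[55,55,-22] → ·
    (0,6)@(1, 13): e=[-5,11,82] → ·
  covered (11 px):
    · · · · · ·
    █ · · · · ·
    █ · · · · ·
    █ · · · · ·
    █ █ · · · ·
    █ █ · · · ·
    · █ · · · ·
    · █ █ · · ·
    · · █ · · ·
    · · · · · ·
    · · · · · ·
    · · · · · ·
T2:
  2·area = 50
  edge (10, 20)→(6, 13): d=(-4,-7) top-left  bias=+0
  edge (6, 13)→(8, 4): d=(2,-9) top-left  bias=+0
  edge (8, 4)→(10, 20): d=(2,16) right/bottom  bias=-1
    (3,4)@(7, 9): e=[23,1,26] → █
    (4,4)@(9, 9): e=[37,19,-6] → ·
    (3,5)@(7, 11): e=[15,5,30] → █
    (4,5)@(9, 11): e=[29,23,-2] → ·
    (3,6)@(7, 13): e=[7,9,34] → █
    (4,6)@(9, 13): e=[21,27,2] → █
    (5,6)@(11, 13): e=[35,45,-30] → ·
    (3,7)@(7, 15): e=[-1,13,38] → ·
    (4,7)@(9, 15): e=[13,31,6] → █
    (5,7)@(11, 15): e=[27,49,-26] → ·
    (4,8)@(9, 17): e=[5,35,10] → █
    (5,8)@(11, 17): e=[19,53,-22] → ·
  covered (6 px):
    · · · · · ·
    · · · · · ·
    · · · · · ·
    · · · · · ·
    · · · █ · ·
    · · · █ · ·
    · · · █ █ ·
    · · · · █ ·
    · · · · █ ·
    · · · · · ·
    · · · · · ·
    · · · · · ·
T3:
  2·area = 56
  edge (7, 17)→(6, 6): d=(-1,-11) top-left  bias=+0
  edge (6, 6)→(12, 16): d=(6,10) right/bottom  bias=-1
  edge (12, 16)→(7, 17): d=(-5,1) right/bottom  bias=-1
    (1,0)@(3, 1): e=[-28,0,84] → ·  [on edge]
    (3,4)@(7, 9): e=[8,8,40] → █
    (4,4)@(9, 9): e=[30,-12,38] → ·
    (3,5)@(7, 11): e=[6,20,30] → █
    (4,5)@(9, 11): e=[28,0,28] → ·  [on edge]
    (3,6)@(7, 13): e=[4,32,20] → █
    (4,6)@(9, 13): e=[26,12,18] → █
    (5,6)@(11, 13): e=[48,-8,16] → ·
    (3,7)@(7, 15): e=[2,44,10] → █
    (5,7)@(11, 15): e=[46,4,6] → █
    (3,8)@(7, 17): e=[0,56,0] → ·  [on edge]
    (4,8)@(9, 17): e=[22,36,-2] → ·
  covered (7 px):
    · · · · · ·
    · · · · · ·
    · · · · · ·
    · · · · · ·
    · · · █ · ·
    · · · █ · ·
    · · · █ █ ·
    · · · █ █ █
    · · · · · ·
    · · · · · ·
    · · · · · ·
    · · · · · ·

Answer: [[0,7],[1,8],[1,9],[2,9],[1,10],[2,10],[3,10],[1,11],[2,11],[3,11],[4,11]]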